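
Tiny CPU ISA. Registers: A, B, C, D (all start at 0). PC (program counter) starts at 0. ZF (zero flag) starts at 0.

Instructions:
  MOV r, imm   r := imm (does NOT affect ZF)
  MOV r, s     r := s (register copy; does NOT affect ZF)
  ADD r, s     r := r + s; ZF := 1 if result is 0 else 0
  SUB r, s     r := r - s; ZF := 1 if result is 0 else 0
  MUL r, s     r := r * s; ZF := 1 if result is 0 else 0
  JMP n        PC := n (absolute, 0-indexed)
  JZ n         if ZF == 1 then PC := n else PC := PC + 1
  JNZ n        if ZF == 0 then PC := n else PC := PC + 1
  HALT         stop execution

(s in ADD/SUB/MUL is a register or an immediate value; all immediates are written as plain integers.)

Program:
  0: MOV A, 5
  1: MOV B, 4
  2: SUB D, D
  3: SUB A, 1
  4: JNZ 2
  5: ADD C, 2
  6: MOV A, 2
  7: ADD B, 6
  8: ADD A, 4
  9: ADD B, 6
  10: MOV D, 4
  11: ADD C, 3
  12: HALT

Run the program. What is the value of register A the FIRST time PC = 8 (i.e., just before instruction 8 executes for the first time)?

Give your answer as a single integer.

Step 1: PC=0 exec 'MOV A, 5'. After: A=5 B=0 C=0 D=0 ZF=0 PC=1
Step 2: PC=1 exec 'MOV B, 4'. After: A=5 B=4 C=0 D=0 ZF=0 PC=2
Step 3: PC=2 exec 'SUB D, D'. After: A=5 B=4 C=0 D=0 ZF=1 PC=3
Step 4: PC=3 exec 'SUB A, 1'. After: A=4 B=4 C=0 D=0 ZF=0 PC=4
Step 5: PC=4 exec 'JNZ 2'. After: A=4 B=4 C=0 D=0 ZF=0 PC=2
Step 6: PC=2 exec 'SUB D, D'. After: A=4 B=4 C=0 D=0 ZF=1 PC=3
Step 7: PC=3 exec 'SUB A, 1'. After: A=3 B=4 C=0 D=0 ZF=0 PC=4
Step 8: PC=4 exec 'JNZ 2'. After: A=3 B=4 C=0 D=0 ZF=0 PC=2
Step 9: PC=2 exec 'SUB D, D'. After: A=3 B=4 C=0 D=0 ZF=1 PC=3
Step 10: PC=3 exec 'SUB A, 1'. After: A=2 B=4 C=0 D=0 ZF=0 PC=4
Step 11: PC=4 exec 'JNZ 2'. After: A=2 B=4 C=0 D=0 ZF=0 PC=2
Step 12: PC=2 exec 'SUB D, D'. After: A=2 B=4 C=0 D=0 ZF=1 PC=3
Step 13: PC=3 exec 'SUB A, 1'. After: A=1 B=4 C=0 D=0 ZF=0 PC=4
Step 14: PC=4 exec 'JNZ 2'. After: A=1 B=4 C=0 D=0 ZF=0 PC=2
Step 15: PC=2 exec 'SUB D, D'. After: A=1 B=4 C=0 D=0 ZF=1 PC=3
Step 16: PC=3 exec 'SUB A, 1'. After: A=0 B=4 C=0 D=0 ZF=1 PC=4
Step 17: PC=4 exec 'JNZ 2'. After: A=0 B=4 C=0 D=0 ZF=1 PC=5
Step 18: PC=5 exec 'ADD C, 2'. After: A=0 B=4 C=2 D=0 ZF=0 PC=6
Step 19: PC=6 exec 'MOV A, 2'. After: A=2 B=4 C=2 D=0 ZF=0 PC=7
Step 20: PC=7 exec 'ADD B, 6'. After: A=2 B=10 C=2 D=0 ZF=0 PC=8
First time PC=8: A=2

2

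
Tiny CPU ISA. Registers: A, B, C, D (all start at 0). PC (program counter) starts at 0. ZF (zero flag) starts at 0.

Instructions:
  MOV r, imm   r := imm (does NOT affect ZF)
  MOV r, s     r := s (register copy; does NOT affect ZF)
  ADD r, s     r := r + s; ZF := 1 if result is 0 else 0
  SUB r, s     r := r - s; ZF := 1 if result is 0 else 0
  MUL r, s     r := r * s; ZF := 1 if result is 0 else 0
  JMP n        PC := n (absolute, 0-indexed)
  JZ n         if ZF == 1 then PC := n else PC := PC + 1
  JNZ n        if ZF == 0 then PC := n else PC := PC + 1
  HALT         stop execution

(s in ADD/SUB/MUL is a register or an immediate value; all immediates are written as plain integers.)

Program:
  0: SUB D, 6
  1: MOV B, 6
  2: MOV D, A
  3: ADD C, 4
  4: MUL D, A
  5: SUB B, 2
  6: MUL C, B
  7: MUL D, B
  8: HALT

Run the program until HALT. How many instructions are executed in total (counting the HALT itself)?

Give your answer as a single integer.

Step 1: PC=0 exec 'SUB D, 6'. After: A=0 B=0 C=0 D=-6 ZF=0 PC=1
Step 2: PC=1 exec 'MOV B, 6'. After: A=0 B=6 C=0 D=-6 ZF=0 PC=2
Step 3: PC=2 exec 'MOV D, A'. After: A=0 B=6 C=0 D=0 ZF=0 PC=3
Step 4: PC=3 exec 'ADD C, 4'. After: A=0 B=6 C=4 D=0 ZF=0 PC=4
Step 5: PC=4 exec 'MUL D, A'. After: A=0 B=6 C=4 D=0 ZF=1 PC=5
Step 6: PC=5 exec 'SUB B, 2'. After: A=0 B=4 C=4 D=0 ZF=0 PC=6
Step 7: PC=6 exec 'MUL C, B'. After: A=0 B=4 C=16 D=0 ZF=0 PC=7
Step 8: PC=7 exec 'MUL D, B'. After: A=0 B=4 C=16 D=0 ZF=1 PC=8
Step 9: PC=8 exec 'HALT'. After: A=0 B=4 C=16 D=0 ZF=1 PC=8 HALTED
Total instructions executed: 9

Answer: 9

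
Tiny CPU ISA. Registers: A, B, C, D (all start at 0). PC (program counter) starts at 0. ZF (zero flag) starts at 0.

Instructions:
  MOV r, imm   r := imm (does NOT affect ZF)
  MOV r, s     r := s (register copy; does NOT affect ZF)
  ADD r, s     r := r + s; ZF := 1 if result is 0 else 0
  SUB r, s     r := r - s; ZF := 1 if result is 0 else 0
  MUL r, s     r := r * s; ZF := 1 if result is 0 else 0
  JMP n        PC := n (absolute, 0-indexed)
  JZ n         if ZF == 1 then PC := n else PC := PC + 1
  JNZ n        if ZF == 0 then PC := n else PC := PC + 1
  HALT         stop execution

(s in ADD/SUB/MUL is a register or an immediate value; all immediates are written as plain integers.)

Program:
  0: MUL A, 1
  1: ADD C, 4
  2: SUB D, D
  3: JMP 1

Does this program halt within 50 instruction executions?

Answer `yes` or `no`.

Answer: no

Derivation:
Step 1: PC=0 exec 'MUL A, 1'. After: A=0 B=0 C=0 D=0 ZF=1 PC=1
Step 2: PC=1 exec 'ADD C, 4'. After: A=0 B=0 C=4 D=0 ZF=0 PC=2
Step 3: PC=2 exec 'SUB D, D'. After: A=0 B=0 C=4 D=0 ZF=1 PC=3
Step 4: PC=3 exec 'JMP 1'. After: A=0 B=0 C=4 D=0 ZF=1 PC=1
Step 5: PC=1 exec 'ADD C, 4'. After: A=0 B=0 C=8 D=0 ZF=0 PC=2
Step 6: PC=2 exec 'SUB D, D'. After: A=0 B=0 C=8 D=0 ZF=1 PC=3
Step 7: PC=3 exec 'JMP 1'. After: A=0 B=0 C=8 D=0 ZF=1 PC=1
Step 8: PC=1 exec 'ADD C, 4'. After: A=0 B=0 C=12 D=0 ZF=0 PC=2
Step 9: PC=2 exec 'SUB D, D'. After: A=0 B=0 C=12 D=0 ZF=1 PC=3
Step 10: PC=3 exec 'JMP 1'. After: A=0 B=0 C=12 D=0 ZF=1 PC=1
Step 11: PC=1 exec 'ADD C, 4'. After: A=0 B=0 C=16 D=0 ZF=0 PC=2
Step 12: PC=2 exec 'SUB D, D'. After: A=0 B=0 C=16 D=0 ZF=1 PC=3
Step 13: PC=3 exec 'JMP 1'. After: A=0 B=0 C=16 D=0 ZF=1 PC=1
Step 14: PC=1 exec 'ADD C, 4'. After: A=0 B=0 C=20 D=0 ZF=0 PC=2
Step 15: PC=2 exec 'SUB D, D'. After: A=0 B=0 C=20 D=0 ZF=1 PC=3
After 50 steps: not halted. PC revisits the same instructions with no path to HALT; will never halt.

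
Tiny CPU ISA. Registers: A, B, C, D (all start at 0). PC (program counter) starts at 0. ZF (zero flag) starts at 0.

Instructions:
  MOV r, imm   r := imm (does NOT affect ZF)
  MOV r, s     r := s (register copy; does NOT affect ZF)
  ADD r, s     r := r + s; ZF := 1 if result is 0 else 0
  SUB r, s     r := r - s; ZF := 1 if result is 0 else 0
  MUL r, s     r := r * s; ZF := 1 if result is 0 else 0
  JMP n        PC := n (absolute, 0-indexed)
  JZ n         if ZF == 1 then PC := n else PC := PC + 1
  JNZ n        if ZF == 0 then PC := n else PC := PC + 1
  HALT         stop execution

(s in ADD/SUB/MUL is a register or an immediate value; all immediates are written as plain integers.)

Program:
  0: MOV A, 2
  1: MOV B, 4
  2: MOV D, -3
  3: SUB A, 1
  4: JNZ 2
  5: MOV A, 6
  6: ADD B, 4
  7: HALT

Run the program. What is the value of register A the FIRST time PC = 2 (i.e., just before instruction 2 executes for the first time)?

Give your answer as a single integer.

Step 1: PC=0 exec 'MOV A, 2'. After: A=2 B=0 C=0 D=0 ZF=0 PC=1
Step 2: PC=1 exec 'MOV B, 4'. After: A=2 B=4 C=0 D=0 ZF=0 PC=2
First time PC=2: A=2

2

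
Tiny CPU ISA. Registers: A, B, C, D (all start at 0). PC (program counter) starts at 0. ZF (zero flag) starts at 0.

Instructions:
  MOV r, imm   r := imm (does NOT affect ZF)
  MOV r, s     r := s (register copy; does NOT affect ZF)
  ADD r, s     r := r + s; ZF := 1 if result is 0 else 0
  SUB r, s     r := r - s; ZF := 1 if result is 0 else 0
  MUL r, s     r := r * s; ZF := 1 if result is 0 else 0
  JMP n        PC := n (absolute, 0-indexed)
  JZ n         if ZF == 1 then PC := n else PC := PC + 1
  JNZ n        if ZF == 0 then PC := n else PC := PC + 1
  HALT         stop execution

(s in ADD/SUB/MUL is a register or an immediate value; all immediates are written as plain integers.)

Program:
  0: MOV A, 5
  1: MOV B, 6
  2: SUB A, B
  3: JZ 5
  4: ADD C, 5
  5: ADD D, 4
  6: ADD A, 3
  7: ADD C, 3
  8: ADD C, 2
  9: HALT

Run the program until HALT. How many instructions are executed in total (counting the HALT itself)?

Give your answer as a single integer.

Step 1: PC=0 exec 'MOV A, 5'. After: A=5 B=0 C=0 D=0 ZF=0 PC=1
Step 2: PC=1 exec 'MOV B, 6'. After: A=5 B=6 C=0 D=0 ZF=0 PC=2
Step 3: PC=2 exec 'SUB A, B'. After: A=-1 B=6 C=0 D=0 ZF=0 PC=3
Step 4: PC=3 exec 'JZ 5'. After: A=-1 B=6 C=0 D=0 ZF=0 PC=4
Step 5: PC=4 exec 'ADD C, 5'. After: A=-1 B=6 C=5 D=0 ZF=0 PC=5
Step 6: PC=5 exec 'ADD D, 4'. After: A=-1 B=6 C=5 D=4 ZF=0 PC=6
Step 7: PC=6 exec 'ADD A, 3'. After: A=2 B=6 C=5 D=4 ZF=0 PC=7
Step 8: PC=7 exec 'ADD C, 3'. After: A=2 B=6 C=8 D=4 ZF=0 PC=8
Step 9: PC=8 exec 'ADD C, 2'. After: A=2 B=6 C=10 D=4 ZF=0 PC=9
Step 10: PC=9 exec 'HALT'. After: A=2 B=6 C=10 D=4 ZF=0 PC=9 HALTED
Total instructions executed: 10

Answer: 10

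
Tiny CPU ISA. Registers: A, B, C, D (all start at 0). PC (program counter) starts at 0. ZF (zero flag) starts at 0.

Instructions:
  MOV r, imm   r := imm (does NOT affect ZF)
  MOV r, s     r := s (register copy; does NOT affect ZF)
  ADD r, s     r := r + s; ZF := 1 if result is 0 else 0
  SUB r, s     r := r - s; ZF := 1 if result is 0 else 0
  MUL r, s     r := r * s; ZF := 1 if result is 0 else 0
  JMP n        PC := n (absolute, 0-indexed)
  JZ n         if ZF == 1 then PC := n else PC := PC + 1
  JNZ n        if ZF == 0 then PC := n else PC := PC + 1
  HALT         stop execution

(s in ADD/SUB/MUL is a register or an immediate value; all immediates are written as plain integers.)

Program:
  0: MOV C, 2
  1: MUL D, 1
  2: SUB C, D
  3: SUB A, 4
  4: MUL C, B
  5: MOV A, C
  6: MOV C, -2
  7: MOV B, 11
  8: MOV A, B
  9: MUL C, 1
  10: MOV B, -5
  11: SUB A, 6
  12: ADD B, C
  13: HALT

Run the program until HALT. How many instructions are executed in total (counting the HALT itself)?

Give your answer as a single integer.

Step 1: PC=0 exec 'MOV C, 2'. After: A=0 B=0 C=2 D=0 ZF=0 PC=1
Step 2: PC=1 exec 'MUL D, 1'. After: A=0 B=0 C=2 D=0 ZF=1 PC=2
Step 3: PC=2 exec 'SUB C, D'. After: A=0 B=0 C=2 D=0 ZF=0 PC=3
Step 4: PC=3 exec 'SUB A, 4'. After: A=-4 B=0 C=2 D=0 ZF=0 PC=4
Step 5: PC=4 exec 'MUL C, B'. After: A=-4 B=0 C=0 D=0 ZF=1 PC=5
Step 6: PC=5 exec 'MOV A, C'. After: A=0 B=0 C=0 D=0 ZF=1 PC=6
Step 7: PC=6 exec 'MOV C, -2'. After: A=0 B=0 C=-2 D=0 ZF=1 PC=7
Step 8: PC=7 exec 'MOV B, 11'. After: A=0 B=11 C=-2 D=0 ZF=1 PC=8
Step 9: PC=8 exec 'MOV A, B'. After: A=11 B=11 C=-2 D=0 ZF=1 PC=9
Step 10: PC=9 exec 'MUL C, 1'. After: A=11 B=11 C=-2 D=0 ZF=0 PC=10
Step 11: PC=10 exec 'MOV B, -5'. After: A=11 B=-5 C=-2 D=0 ZF=0 PC=11
Step 12: PC=11 exec 'SUB A, 6'. After: A=5 B=-5 C=-2 D=0 ZF=0 PC=12
Step 13: PC=12 exec 'ADD B, C'. After: A=5 B=-7 C=-2 D=0 ZF=0 PC=13
Step 14: PC=13 exec 'HALT'. After: A=5 B=-7 C=-2 D=0 ZF=0 PC=13 HALTED
Total instructions executed: 14

Answer: 14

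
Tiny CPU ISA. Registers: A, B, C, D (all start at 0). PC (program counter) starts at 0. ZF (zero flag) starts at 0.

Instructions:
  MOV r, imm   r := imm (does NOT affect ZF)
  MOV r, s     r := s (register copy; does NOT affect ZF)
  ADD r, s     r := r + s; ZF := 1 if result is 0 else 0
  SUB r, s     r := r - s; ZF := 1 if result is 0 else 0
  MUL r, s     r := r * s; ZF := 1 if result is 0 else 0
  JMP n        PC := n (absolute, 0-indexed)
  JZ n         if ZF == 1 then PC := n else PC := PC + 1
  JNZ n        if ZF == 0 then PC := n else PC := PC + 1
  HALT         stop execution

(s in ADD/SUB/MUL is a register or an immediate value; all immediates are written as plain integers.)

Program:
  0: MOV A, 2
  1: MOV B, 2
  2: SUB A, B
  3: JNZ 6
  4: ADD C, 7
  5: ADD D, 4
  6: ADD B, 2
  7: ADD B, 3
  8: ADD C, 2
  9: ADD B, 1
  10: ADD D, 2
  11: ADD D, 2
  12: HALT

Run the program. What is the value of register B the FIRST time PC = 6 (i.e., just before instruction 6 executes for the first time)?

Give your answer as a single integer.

Step 1: PC=0 exec 'MOV A, 2'. After: A=2 B=0 C=0 D=0 ZF=0 PC=1
Step 2: PC=1 exec 'MOV B, 2'. After: A=2 B=2 C=0 D=0 ZF=0 PC=2
Step 3: PC=2 exec 'SUB A, B'. After: A=0 B=2 C=0 D=0 ZF=1 PC=3
Step 4: PC=3 exec 'JNZ 6'. After: A=0 B=2 C=0 D=0 ZF=1 PC=4
Step 5: PC=4 exec 'ADD C, 7'. After: A=0 B=2 C=7 D=0 ZF=0 PC=5
Step 6: PC=5 exec 'ADD D, 4'. After: A=0 B=2 C=7 D=4 ZF=0 PC=6
First time PC=6: B=2

2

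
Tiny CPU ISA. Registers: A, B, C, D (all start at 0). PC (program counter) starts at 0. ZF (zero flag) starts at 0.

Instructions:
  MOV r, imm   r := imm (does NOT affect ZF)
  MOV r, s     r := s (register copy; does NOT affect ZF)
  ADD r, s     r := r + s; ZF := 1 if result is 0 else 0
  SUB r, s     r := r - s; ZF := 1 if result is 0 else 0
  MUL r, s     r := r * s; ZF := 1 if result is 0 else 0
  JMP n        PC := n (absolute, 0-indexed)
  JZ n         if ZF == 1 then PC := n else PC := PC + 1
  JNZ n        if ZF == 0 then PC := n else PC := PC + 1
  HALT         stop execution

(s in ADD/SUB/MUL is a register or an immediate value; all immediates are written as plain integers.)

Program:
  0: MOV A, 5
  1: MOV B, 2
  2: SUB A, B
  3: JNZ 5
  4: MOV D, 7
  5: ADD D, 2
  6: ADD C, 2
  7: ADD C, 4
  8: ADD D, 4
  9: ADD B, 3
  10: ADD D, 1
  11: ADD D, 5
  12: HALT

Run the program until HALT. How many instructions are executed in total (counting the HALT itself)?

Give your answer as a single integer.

Answer: 12

Derivation:
Step 1: PC=0 exec 'MOV A, 5'. After: A=5 B=0 C=0 D=0 ZF=0 PC=1
Step 2: PC=1 exec 'MOV B, 2'. After: A=5 B=2 C=0 D=0 ZF=0 PC=2
Step 3: PC=2 exec 'SUB A, B'. After: A=3 B=2 C=0 D=0 ZF=0 PC=3
Step 4: PC=3 exec 'JNZ 5'. After: A=3 B=2 C=0 D=0 ZF=0 PC=5
Step 5: PC=5 exec 'ADD D, 2'. After: A=3 B=2 C=0 D=2 ZF=0 PC=6
Step 6: PC=6 exec 'ADD C, 2'. After: A=3 B=2 C=2 D=2 ZF=0 PC=7
Step 7: PC=7 exec 'ADD C, 4'. After: A=3 B=2 C=6 D=2 ZF=0 PC=8
Step 8: PC=8 exec 'ADD D, 4'. After: A=3 B=2 C=6 D=6 ZF=0 PC=9
Step 9: PC=9 exec 'ADD B, 3'. After: A=3 B=5 C=6 D=6 ZF=0 PC=10
Step 10: PC=10 exec 'ADD D, 1'. After: A=3 B=5 C=6 D=7 ZF=0 PC=11
Step 11: PC=11 exec 'ADD D, 5'. After: A=3 B=5 C=6 D=12 ZF=0 PC=12
Step 12: PC=12 exec 'HALT'. After: A=3 B=5 C=6 D=12 ZF=0 PC=12 HALTED
Total instructions executed: 12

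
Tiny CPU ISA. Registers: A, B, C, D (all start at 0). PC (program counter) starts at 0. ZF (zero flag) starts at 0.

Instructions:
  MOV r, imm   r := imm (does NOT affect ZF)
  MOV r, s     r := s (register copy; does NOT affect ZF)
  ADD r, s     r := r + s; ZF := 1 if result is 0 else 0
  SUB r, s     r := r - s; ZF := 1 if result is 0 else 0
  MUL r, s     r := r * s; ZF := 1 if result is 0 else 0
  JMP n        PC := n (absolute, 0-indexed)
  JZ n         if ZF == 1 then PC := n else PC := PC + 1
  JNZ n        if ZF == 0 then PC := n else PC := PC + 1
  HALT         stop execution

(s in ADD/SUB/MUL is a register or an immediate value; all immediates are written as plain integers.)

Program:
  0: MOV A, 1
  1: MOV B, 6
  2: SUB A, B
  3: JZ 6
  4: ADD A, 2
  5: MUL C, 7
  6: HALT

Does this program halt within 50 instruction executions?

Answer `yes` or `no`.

Answer: yes

Derivation:
Step 1: PC=0 exec 'MOV A, 1'. After: A=1 B=0 C=0 D=0 ZF=0 PC=1
Step 2: PC=1 exec 'MOV B, 6'. After: A=1 B=6 C=0 D=0 ZF=0 PC=2
Step 3: PC=2 exec 'SUB A, B'. After: A=-5 B=6 C=0 D=0 ZF=0 PC=3
Step 4: PC=3 exec 'JZ 6'. After: A=-5 B=6 C=0 D=0 ZF=0 PC=4
Step 5: PC=4 exec 'ADD A, 2'. After: A=-3 B=6 C=0 D=0 ZF=0 PC=5
Step 6: PC=5 exec 'MUL C, 7'. After: A=-3 B=6 C=0 D=0 ZF=1 PC=6
Step 7: PC=6 exec 'HALT'. After: A=-3 B=6 C=0 D=0 ZF=1 PC=6 HALTED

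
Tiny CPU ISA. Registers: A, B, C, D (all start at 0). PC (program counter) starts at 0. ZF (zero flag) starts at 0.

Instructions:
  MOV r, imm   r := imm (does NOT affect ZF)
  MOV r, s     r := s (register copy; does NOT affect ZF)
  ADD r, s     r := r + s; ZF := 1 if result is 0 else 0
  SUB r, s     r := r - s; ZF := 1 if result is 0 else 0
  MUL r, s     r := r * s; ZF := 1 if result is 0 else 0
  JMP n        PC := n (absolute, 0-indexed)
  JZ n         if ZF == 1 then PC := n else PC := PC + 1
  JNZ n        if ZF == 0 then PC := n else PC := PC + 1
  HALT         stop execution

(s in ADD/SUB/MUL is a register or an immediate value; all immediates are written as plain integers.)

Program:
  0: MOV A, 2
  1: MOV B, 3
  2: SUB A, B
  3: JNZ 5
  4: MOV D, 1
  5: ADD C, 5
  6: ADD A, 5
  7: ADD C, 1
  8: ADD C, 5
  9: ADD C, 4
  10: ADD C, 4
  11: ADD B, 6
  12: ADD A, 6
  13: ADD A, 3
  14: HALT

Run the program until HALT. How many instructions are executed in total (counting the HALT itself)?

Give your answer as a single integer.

Step 1: PC=0 exec 'MOV A, 2'. After: A=2 B=0 C=0 D=0 ZF=0 PC=1
Step 2: PC=1 exec 'MOV B, 3'. After: A=2 B=3 C=0 D=0 ZF=0 PC=2
Step 3: PC=2 exec 'SUB A, B'. After: A=-1 B=3 C=0 D=0 ZF=0 PC=3
Step 4: PC=3 exec 'JNZ 5'. After: A=-1 B=3 C=0 D=0 ZF=0 PC=5
Step 5: PC=5 exec 'ADD C, 5'. After: A=-1 B=3 C=5 D=0 ZF=0 PC=6
Step 6: PC=6 exec 'ADD A, 5'. After: A=4 B=3 C=5 D=0 ZF=0 PC=7
Step 7: PC=7 exec 'ADD C, 1'. After: A=4 B=3 C=6 D=0 ZF=0 PC=8
Step 8: PC=8 exec 'ADD C, 5'. After: A=4 B=3 C=11 D=0 ZF=0 PC=9
Step 9: PC=9 exec 'ADD C, 4'. After: A=4 B=3 C=15 D=0 ZF=0 PC=10
Step 10: PC=10 exec 'ADD C, 4'. After: A=4 B=3 C=19 D=0 ZF=0 PC=11
Step 11: PC=11 exec 'ADD B, 6'. After: A=4 B=9 C=19 D=0 ZF=0 PC=12
Step 12: PC=12 exec 'ADD A, 6'. After: A=10 B=9 C=19 D=0 ZF=0 PC=13
Step 13: PC=13 exec 'ADD A, 3'. After: A=13 B=9 C=19 D=0 ZF=0 PC=14
Step 14: PC=14 exec 'HALT'. After: A=13 B=9 C=19 D=0 ZF=0 PC=14 HALTED
Total instructions executed: 14

Answer: 14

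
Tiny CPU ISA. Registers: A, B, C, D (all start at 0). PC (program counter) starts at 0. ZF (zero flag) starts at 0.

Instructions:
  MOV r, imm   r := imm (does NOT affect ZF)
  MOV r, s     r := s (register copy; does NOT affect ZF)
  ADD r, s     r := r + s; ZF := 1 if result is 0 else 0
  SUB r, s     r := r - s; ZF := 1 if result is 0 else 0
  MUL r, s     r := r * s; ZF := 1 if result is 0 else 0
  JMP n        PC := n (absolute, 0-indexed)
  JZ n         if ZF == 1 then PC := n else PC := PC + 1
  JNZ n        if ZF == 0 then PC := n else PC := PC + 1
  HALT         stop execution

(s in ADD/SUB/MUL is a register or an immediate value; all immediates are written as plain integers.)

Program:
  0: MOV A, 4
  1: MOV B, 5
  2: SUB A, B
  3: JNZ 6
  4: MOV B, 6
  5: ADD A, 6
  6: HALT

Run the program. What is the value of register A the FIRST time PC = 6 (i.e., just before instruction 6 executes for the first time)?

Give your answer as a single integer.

Step 1: PC=0 exec 'MOV A, 4'. After: A=4 B=0 C=0 D=0 ZF=0 PC=1
Step 2: PC=1 exec 'MOV B, 5'. After: A=4 B=5 C=0 D=0 ZF=0 PC=2
Step 3: PC=2 exec 'SUB A, B'. After: A=-1 B=5 C=0 D=0 ZF=0 PC=3
Step 4: PC=3 exec 'JNZ 6'. After: A=-1 B=5 C=0 D=0 ZF=0 PC=6
First time PC=6: A=-1

-1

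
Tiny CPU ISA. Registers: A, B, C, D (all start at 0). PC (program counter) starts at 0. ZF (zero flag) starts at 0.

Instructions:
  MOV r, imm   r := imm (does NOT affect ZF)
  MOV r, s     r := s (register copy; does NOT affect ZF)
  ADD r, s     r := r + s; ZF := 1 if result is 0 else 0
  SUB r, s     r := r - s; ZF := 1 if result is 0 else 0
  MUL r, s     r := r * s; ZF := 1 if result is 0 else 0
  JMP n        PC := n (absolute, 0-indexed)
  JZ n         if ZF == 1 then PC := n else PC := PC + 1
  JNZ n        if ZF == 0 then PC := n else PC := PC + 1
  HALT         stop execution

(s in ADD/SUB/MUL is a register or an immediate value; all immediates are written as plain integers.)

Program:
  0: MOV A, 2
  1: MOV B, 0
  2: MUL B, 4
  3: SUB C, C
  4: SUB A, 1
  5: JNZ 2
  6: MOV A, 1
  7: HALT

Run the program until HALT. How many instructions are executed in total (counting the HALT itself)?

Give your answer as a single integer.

Answer: 12

Derivation:
Step 1: PC=0 exec 'MOV A, 2'. After: A=2 B=0 C=0 D=0 ZF=0 PC=1
Step 2: PC=1 exec 'MOV B, 0'. After: A=2 B=0 C=0 D=0 ZF=0 PC=2
Step 3: PC=2 exec 'MUL B, 4'. After: A=2 B=0 C=0 D=0 ZF=1 PC=3
Step 4: PC=3 exec 'SUB C, C'. After: A=2 B=0 C=0 D=0 ZF=1 PC=4
Step 5: PC=4 exec 'SUB A, 1'. After: A=1 B=0 C=0 D=0 ZF=0 PC=5
Step 6: PC=5 exec 'JNZ 2'. After: A=1 B=0 C=0 D=0 ZF=0 PC=2
Step 7: PC=2 exec 'MUL B, 4'. After: A=1 B=0 C=0 D=0 ZF=1 PC=3
Step 8: PC=3 exec 'SUB C, C'. After: A=1 B=0 C=0 D=0 ZF=1 PC=4
Step 9: PC=4 exec 'SUB A, 1'. After: A=0 B=0 C=0 D=0 ZF=1 PC=5
Step 10: PC=5 exec 'JNZ 2'. After: A=0 B=0 C=0 D=0 ZF=1 PC=6
Step 11: PC=6 exec 'MOV A, 1'. After: A=1 B=0 C=0 D=0 ZF=1 PC=7
Step 12: PC=7 exec 'HALT'. After: A=1 B=0 C=0 D=0 ZF=1 PC=7 HALTED
Total instructions executed: 12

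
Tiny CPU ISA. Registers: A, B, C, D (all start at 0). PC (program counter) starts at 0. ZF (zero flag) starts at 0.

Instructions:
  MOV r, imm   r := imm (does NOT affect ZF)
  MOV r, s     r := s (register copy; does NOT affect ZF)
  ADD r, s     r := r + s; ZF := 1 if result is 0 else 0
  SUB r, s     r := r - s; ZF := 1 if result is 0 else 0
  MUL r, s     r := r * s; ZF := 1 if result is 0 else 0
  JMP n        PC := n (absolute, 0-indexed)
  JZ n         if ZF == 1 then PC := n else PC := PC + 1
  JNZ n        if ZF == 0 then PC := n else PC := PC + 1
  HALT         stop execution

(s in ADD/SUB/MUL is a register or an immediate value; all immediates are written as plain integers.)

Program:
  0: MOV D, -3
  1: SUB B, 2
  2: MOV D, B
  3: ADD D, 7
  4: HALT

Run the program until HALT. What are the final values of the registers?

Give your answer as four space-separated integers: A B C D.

Step 1: PC=0 exec 'MOV D, -3'. After: A=0 B=0 C=0 D=-3 ZF=0 PC=1
Step 2: PC=1 exec 'SUB B, 2'. After: A=0 B=-2 C=0 D=-3 ZF=0 PC=2
Step 3: PC=2 exec 'MOV D, B'. After: A=0 B=-2 C=0 D=-2 ZF=0 PC=3
Step 4: PC=3 exec 'ADD D, 7'. After: A=0 B=-2 C=0 D=5 ZF=0 PC=4
Step 5: PC=4 exec 'HALT'. After: A=0 B=-2 C=0 D=5 ZF=0 PC=4 HALTED

Answer: 0 -2 0 5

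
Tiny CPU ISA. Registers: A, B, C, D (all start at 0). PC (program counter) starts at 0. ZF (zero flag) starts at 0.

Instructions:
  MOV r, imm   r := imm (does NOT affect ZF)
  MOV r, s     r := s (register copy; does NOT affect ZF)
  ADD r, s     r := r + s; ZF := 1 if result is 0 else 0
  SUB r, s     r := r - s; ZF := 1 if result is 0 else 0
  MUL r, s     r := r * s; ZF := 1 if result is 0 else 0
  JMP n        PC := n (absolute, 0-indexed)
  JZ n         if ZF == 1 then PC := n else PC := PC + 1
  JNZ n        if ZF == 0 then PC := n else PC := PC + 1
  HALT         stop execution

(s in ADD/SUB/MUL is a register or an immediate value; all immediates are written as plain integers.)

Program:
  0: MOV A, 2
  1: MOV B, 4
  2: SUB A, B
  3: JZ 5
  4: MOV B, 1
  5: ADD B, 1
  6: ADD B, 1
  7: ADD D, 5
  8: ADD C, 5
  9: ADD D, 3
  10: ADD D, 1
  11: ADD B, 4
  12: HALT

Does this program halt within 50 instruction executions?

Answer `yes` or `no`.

Step 1: PC=0 exec 'MOV A, 2'. After: A=2 B=0 C=0 D=0 ZF=0 PC=1
Step 2: PC=1 exec 'MOV B, 4'. After: A=2 B=4 C=0 D=0 ZF=0 PC=2
Step 3: PC=2 exec 'SUB A, B'. After: A=-2 B=4 C=0 D=0 ZF=0 PC=3
Step 4: PC=3 exec 'JZ 5'. After: A=-2 B=4 C=0 D=0 ZF=0 PC=4
Step 5: PC=4 exec 'MOV B, 1'. After: A=-2 B=1 C=0 D=0 ZF=0 PC=5
Step 6: PC=5 exec 'ADD B, 1'. After: A=-2 B=2 C=0 D=0 ZF=0 PC=6
Step 7: PC=6 exec 'ADD B, 1'. After: A=-2 B=3 C=0 D=0 ZF=0 PC=7
Step 8: PC=7 exec 'ADD D, 5'. After: A=-2 B=3 C=0 D=5 ZF=0 PC=8
Step 9: PC=8 exec 'ADD C, 5'. After: A=-2 B=3 C=5 D=5 ZF=0 PC=9
Step 10: PC=9 exec 'ADD D, 3'. After: A=-2 B=3 C=5 D=8 ZF=0 PC=10
Step 11: PC=10 exec 'ADD D, 1'. After: A=-2 B=3 C=5 D=9 ZF=0 PC=11
Step 12: PC=11 exec 'ADD B, 4'. After: A=-2 B=7 C=5 D=9 ZF=0 PC=12
Step 13: PC=12 exec 'HALT'. After: A=-2 B=7 C=5 D=9 ZF=0 PC=12 HALTED

Answer: yes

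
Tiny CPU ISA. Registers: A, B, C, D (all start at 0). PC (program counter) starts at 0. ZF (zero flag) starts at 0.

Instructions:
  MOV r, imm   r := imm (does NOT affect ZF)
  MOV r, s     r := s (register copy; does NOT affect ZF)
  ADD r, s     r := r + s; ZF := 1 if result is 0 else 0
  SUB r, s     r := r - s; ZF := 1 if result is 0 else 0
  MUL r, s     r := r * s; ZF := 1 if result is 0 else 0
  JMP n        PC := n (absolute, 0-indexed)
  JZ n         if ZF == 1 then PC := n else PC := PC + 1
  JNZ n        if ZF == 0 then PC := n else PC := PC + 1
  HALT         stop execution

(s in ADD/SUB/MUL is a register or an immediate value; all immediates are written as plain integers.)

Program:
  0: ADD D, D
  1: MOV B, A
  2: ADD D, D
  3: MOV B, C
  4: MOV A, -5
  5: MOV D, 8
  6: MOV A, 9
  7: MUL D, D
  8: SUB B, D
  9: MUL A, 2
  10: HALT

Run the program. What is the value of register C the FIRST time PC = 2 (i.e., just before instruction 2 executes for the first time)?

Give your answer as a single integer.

Step 1: PC=0 exec 'ADD D, D'. After: A=0 B=0 C=0 D=0 ZF=1 PC=1
Step 2: PC=1 exec 'MOV B, A'. After: A=0 B=0 C=0 D=0 ZF=1 PC=2
First time PC=2: C=0

0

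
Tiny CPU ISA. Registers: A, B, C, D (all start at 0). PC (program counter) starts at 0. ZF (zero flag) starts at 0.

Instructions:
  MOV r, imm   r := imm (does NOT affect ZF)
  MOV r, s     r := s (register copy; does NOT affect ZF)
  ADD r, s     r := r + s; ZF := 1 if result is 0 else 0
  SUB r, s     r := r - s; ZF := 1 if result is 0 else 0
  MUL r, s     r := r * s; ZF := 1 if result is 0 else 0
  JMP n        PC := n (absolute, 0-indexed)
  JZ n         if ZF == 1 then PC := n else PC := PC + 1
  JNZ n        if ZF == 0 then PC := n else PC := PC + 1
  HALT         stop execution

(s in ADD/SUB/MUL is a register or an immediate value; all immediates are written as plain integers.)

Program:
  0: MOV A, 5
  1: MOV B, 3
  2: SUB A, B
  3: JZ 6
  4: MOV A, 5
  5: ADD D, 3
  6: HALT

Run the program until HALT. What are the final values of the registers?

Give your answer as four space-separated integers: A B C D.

Step 1: PC=0 exec 'MOV A, 5'. After: A=5 B=0 C=0 D=0 ZF=0 PC=1
Step 2: PC=1 exec 'MOV B, 3'. After: A=5 B=3 C=0 D=0 ZF=0 PC=2
Step 3: PC=2 exec 'SUB A, B'. After: A=2 B=3 C=0 D=0 ZF=0 PC=3
Step 4: PC=3 exec 'JZ 6'. After: A=2 B=3 C=0 D=0 ZF=0 PC=4
Step 5: PC=4 exec 'MOV A, 5'. After: A=5 B=3 C=0 D=0 ZF=0 PC=5
Step 6: PC=5 exec 'ADD D, 3'. After: A=5 B=3 C=0 D=3 ZF=0 PC=6
Step 7: PC=6 exec 'HALT'. After: A=5 B=3 C=0 D=3 ZF=0 PC=6 HALTED

Answer: 5 3 0 3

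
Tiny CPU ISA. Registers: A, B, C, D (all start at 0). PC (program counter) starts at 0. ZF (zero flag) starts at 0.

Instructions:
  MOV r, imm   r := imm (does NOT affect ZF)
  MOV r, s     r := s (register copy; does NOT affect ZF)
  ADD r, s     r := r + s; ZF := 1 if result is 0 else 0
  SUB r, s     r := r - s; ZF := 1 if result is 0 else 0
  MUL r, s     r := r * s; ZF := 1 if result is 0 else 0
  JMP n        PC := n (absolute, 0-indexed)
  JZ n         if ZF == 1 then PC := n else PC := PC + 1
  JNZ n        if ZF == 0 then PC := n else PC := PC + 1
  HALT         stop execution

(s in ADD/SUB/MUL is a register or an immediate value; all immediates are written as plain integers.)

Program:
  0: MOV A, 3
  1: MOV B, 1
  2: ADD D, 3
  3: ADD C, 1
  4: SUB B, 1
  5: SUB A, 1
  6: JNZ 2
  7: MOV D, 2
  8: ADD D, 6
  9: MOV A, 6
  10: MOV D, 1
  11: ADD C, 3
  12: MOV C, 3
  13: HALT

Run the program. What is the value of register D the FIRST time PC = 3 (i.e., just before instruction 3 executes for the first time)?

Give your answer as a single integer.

Step 1: PC=0 exec 'MOV A, 3'. After: A=3 B=0 C=0 D=0 ZF=0 PC=1
Step 2: PC=1 exec 'MOV B, 1'. After: A=3 B=1 C=0 D=0 ZF=0 PC=2
Step 3: PC=2 exec 'ADD D, 3'. After: A=3 B=1 C=0 D=3 ZF=0 PC=3
First time PC=3: D=3

3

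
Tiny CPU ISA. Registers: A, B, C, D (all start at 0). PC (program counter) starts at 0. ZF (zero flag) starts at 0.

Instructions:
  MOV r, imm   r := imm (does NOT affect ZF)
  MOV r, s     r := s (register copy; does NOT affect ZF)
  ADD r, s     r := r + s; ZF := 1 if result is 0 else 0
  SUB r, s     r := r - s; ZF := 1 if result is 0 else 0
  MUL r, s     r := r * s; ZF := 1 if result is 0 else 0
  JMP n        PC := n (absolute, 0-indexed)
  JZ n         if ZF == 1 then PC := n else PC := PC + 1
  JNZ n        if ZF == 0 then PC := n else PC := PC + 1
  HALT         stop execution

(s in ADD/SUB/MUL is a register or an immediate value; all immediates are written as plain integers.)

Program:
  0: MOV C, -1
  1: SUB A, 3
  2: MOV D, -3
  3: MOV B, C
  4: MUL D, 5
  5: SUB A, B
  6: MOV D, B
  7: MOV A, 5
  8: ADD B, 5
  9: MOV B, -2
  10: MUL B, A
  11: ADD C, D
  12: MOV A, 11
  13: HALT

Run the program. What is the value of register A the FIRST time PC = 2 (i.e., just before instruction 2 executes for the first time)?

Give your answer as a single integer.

Step 1: PC=0 exec 'MOV C, -1'. After: A=0 B=0 C=-1 D=0 ZF=0 PC=1
Step 2: PC=1 exec 'SUB A, 3'. After: A=-3 B=0 C=-1 D=0 ZF=0 PC=2
First time PC=2: A=-3

-3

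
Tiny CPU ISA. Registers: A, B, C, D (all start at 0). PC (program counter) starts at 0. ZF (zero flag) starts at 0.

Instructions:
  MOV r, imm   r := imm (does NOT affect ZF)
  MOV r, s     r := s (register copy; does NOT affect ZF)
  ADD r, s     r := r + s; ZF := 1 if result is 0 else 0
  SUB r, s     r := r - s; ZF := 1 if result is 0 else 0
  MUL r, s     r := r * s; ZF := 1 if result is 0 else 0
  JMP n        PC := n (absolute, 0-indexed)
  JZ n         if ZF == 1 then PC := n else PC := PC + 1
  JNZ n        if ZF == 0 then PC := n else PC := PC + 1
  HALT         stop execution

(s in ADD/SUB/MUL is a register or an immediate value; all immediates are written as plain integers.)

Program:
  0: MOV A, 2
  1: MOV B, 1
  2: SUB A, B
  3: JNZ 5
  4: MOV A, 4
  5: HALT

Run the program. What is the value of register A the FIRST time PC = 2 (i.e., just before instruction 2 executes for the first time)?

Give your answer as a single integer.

Step 1: PC=0 exec 'MOV A, 2'. After: A=2 B=0 C=0 D=0 ZF=0 PC=1
Step 2: PC=1 exec 'MOV B, 1'. After: A=2 B=1 C=0 D=0 ZF=0 PC=2
First time PC=2: A=2

2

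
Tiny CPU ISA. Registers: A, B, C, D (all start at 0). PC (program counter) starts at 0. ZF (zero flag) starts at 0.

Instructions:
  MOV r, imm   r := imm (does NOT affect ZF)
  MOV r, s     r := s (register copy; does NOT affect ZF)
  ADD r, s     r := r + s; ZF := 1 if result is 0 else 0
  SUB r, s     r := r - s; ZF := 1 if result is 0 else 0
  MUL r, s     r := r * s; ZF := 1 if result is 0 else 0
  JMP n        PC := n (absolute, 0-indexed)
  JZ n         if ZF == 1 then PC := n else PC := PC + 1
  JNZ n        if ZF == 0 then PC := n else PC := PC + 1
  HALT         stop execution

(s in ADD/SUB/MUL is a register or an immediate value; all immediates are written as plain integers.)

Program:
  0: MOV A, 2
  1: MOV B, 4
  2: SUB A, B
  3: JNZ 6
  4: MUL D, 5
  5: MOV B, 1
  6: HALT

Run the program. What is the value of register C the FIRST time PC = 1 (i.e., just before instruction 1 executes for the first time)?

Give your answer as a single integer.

Step 1: PC=0 exec 'MOV A, 2'. After: A=2 B=0 C=0 D=0 ZF=0 PC=1
First time PC=1: C=0

0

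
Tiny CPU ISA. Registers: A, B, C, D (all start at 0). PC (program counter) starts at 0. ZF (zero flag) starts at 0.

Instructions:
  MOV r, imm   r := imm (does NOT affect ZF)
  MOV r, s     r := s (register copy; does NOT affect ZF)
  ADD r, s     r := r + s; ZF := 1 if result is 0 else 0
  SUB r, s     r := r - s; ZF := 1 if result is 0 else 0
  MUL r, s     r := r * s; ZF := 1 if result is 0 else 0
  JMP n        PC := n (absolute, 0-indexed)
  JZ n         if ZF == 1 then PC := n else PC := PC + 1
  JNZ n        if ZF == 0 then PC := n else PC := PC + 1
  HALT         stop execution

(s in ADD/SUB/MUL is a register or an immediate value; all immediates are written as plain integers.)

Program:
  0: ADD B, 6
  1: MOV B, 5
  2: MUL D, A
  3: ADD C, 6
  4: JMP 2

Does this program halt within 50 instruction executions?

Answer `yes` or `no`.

Answer: no

Derivation:
Step 1: PC=0 exec 'ADD B, 6'. After: A=0 B=6 C=0 D=0 ZF=0 PC=1
Step 2: PC=1 exec 'MOV B, 5'. After: A=0 B=5 C=0 D=0 ZF=0 PC=2
Step 3: PC=2 exec 'MUL D, A'. After: A=0 B=5 C=0 D=0 ZF=1 PC=3
Step 4: PC=3 exec 'ADD C, 6'. After: A=0 B=5 C=6 D=0 ZF=0 PC=4
Step 5: PC=4 exec 'JMP 2'. After: A=0 B=5 C=6 D=0 ZF=0 PC=2
Step 6: PC=2 exec 'MUL D, A'. After: A=0 B=5 C=6 D=0 ZF=1 PC=3
Step 7: PC=3 exec 'ADD C, 6'. After: A=0 B=5 C=12 D=0 ZF=0 PC=4
Step 8: PC=4 exec 'JMP 2'. After: A=0 B=5 C=12 D=0 ZF=0 PC=2
Step 9: PC=2 exec 'MUL D, A'. After: A=0 B=5 C=12 D=0 ZF=1 PC=3
Step 10: PC=3 exec 'ADD C, 6'. After: A=0 B=5 C=18 D=0 ZF=0 PC=4
Step 11: PC=4 exec 'JMP 2'. After: A=0 B=5 C=18 D=0 ZF=0 PC=2
Step 12: PC=2 exec 'MUL D, A'. After: A=0 B=5 C=18 D=0 ZF=1 PC=3
Step 13: PC=3 exec 'ADD C, 6'. After: A=0 B=5 C=24 D=0 ZF=0 PC=4
Step 14: PC=4 exec 'JMP 2'. After: A=0 B=5 C=24 D=0 ZF=0 PC=2
Step 15: PC=2 exec 'MUL D, A'. After: A=0 B=5 C=24 D=0 ZF=1 PC=3
After 50 steps: not halted. PC revisits the same instructions with no path to HALT; will never halt.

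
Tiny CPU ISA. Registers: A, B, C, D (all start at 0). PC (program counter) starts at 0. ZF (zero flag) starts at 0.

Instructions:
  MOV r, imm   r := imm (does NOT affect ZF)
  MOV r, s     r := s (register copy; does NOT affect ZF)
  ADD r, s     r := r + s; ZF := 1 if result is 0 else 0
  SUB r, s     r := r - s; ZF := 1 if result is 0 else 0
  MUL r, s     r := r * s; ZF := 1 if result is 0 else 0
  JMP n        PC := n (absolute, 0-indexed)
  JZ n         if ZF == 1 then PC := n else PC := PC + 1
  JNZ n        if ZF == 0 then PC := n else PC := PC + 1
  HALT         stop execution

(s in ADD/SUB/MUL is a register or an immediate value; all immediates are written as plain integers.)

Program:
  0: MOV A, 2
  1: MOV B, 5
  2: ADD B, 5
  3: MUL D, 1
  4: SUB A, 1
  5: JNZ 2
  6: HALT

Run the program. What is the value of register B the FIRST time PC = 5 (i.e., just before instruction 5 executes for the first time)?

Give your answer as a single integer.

Step 1: PC=0 exec 'MOV A, 2'. After: A=2 B=0 C=0 D=0 ZF=0 PC=1
Step 2: PC=1 exec 'MOV B, 5'. After: A=2 B=5 C=0 D=0 ZF=0 PC=2
Step 3: PC=2 exec 'ADD B, 5'. After: A=2 B=10 C=0 D=0 ZF=0 PC=3
Step 4: PC=3 exec 'MUL D, 1'. After: A=2 B=10 C=0 D=0 ZF=1 PC=4
Step 5: PC=4 exec 'SUB A, 1'. After: A=1 B=10 C=0 D=0 ZF=0 PC=5
First time PC=5: B=10

10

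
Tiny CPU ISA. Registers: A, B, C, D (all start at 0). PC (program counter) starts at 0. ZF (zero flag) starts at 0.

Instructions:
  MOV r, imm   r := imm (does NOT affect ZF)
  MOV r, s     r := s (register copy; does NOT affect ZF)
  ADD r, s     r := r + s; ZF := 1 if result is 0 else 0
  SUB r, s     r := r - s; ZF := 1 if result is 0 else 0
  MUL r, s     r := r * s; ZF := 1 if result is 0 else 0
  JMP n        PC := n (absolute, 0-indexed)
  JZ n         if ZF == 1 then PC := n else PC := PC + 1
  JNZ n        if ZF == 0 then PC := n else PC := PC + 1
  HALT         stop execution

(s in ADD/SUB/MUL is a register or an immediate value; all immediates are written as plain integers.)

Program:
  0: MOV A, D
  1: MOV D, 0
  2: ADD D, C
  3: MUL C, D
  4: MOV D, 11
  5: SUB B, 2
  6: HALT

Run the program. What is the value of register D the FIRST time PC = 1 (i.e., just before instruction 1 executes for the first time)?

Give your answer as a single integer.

Step 1: PC=0 exec 'MOV A, D'. After: A=0 B=0 C=0 D=0 ZF=0 PC=1
First time PC=1: D=0

0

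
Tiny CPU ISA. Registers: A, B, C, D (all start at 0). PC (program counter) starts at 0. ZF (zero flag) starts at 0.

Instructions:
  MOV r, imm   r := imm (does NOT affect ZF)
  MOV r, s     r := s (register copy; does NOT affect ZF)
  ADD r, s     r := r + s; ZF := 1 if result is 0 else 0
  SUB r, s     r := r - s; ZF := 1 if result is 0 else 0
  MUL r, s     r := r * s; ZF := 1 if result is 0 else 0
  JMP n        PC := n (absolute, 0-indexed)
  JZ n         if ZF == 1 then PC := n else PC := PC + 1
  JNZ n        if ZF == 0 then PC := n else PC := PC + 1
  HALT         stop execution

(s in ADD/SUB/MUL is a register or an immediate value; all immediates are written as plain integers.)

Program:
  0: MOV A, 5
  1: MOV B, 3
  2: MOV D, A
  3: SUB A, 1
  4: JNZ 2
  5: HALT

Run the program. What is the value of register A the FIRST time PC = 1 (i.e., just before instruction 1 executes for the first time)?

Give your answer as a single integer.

Step 1: PC=0 exec 'MOV A, 5'. After: A=5 B=0 C=0 D=0 ZF=0 PC=1
First time PC=1: A=5

5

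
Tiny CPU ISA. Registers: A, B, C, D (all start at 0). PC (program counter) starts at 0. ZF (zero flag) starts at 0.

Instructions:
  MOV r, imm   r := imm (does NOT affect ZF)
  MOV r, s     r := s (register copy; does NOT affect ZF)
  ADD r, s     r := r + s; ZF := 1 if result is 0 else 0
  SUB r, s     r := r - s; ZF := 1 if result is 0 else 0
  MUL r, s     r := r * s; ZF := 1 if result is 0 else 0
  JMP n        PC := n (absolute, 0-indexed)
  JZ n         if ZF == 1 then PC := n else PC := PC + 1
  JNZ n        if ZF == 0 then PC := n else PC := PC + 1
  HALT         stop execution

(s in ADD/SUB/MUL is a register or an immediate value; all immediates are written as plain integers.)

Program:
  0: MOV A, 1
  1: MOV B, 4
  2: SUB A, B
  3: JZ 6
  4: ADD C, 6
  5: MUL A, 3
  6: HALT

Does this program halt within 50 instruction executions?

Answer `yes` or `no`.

Step 1: PC=0 exec 'MOV A, 1'. After: A=1 B=0 C=0 D=0 ZF=0 PC=1
Step 2: PC=1 exec 'MOV B, 4'. After: A=1 B=4 C=0 D=0 ZF=0 PC=2
Step 3: PC=2 exec 'SUB A, B'. After: A=-3 B=4 C=0 D=0 ZF=0 PC=3
Step 4: PC=3 exec 'JZ 6'. After: A=-3 B=4 C=0 D=0 ZF=0 PC=4
Step 5: PC=4 exec 'ADD C, 6'. After: A=-3 B=4 C=6 D=0 ZF=0 PC=5
Step 6: PC=5 exec 'MUL A, 3'. After: A=-9 B=4 C=6 D=0 ZF=0 PC=6
Step 7: PC=6 exec 'HALT'. After: A=-9 B=4 C=6 D=0 ZF=0 PC=6 HALTED

Answer: yes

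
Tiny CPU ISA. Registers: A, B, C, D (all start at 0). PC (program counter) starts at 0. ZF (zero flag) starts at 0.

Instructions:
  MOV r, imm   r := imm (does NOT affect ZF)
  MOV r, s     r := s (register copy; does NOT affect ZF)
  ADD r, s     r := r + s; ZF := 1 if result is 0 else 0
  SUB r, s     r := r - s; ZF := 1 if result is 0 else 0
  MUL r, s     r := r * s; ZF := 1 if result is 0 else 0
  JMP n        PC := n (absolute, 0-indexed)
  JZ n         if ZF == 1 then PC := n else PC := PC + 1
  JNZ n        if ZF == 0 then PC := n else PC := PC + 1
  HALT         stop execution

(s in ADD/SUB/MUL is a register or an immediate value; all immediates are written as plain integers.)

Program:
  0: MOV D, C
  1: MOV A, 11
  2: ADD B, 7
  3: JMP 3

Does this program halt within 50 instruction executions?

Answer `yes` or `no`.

Answer: no

Derivation:
Step 1: PC=0 exec 'MOV D, C'. After: A=0 B=0 C=0 D=0 ZF=0 PC=1
Step 2: PC=1 exec 'MOV A, 11'. After: A=11 B=0 C=0 D=0 ZF=0 PC=2
Step 3: PC=2 exec 'ADD B, 7'. After: A=11 B=7 C=0 D=0 ZF=0 PC=3
Step 4: PC=3 exec 'JMP 3'. After: A=11 B=7 C=0 D=0 ZF=0 PC=3
State after step 4 equals state after step 3: the program is in a cycle of length 1 and will never halt.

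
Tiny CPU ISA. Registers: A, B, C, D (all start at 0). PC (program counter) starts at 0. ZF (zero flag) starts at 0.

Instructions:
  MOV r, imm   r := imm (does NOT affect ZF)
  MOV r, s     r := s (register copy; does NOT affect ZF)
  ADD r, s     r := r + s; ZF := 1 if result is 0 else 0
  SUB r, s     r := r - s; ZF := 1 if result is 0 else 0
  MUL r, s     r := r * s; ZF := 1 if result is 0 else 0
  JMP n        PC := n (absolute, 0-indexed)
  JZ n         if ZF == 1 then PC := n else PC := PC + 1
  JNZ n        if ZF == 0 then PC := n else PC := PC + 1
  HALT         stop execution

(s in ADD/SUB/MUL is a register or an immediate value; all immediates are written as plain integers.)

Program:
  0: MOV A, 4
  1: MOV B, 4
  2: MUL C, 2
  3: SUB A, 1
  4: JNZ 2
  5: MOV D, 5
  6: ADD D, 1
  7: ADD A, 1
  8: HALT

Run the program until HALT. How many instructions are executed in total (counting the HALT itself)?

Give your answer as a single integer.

Step 1: PC=0 exec 'MOV A, 4'. After: A=4 B=0 C=0 D=0 ZF=0 PC=1
Step 2: PC=1 exec 'MOV B, 4'. After: A=4 B=4 C=0 D=0 ZF=0 PC=2
Step 3: PC=2 exec 'MUL C, 2'. After: A=4 B=4 C=0 D=0 ZF=1 PC=3
Step 4: PC=3 exec 'SUB A, 1'. After: A=3 B=4 C=0 D=0 ZF=0 PC=4
Step 5: PC=4 exec 'JNZ 2'. After: A=3 B=4 C=0 D=0 ZF=0 PC=2
Step 6: PC=2 exec 'MUL C, 2'. After: A=3 B=4 C=0 D=0 ZF=1 PC=3
Step 7: PC=3 exec 'SUB A, 1'. After: A=2 B=4 C=0 D=0 ZF=0 PC=4
Step 8: PC=4 exec 'JNZ 2'. After: A=2 B=4 C=0 D=0 ZF=0 PC=2
Step 9: PC=2 exec 'MUL C, 2'. After: A=2 B=4 C=0 D=0 ZF=1 PC=3
Step 10: PC=3 exec 'SUB A, 1'. After: A=1 B=4 C=0 D=0 ZF=0 PC=4
Step 11: PC=4 exec 'JNZ 2'. After: A=1 B=4 C=0 D=0 ZF=0 PC=2
Step 12: PC=2 exec 'MUL C, 2'. After: A=1 B=4 C=0 D=0 ZF=1 PC=3
Step 13: PC=3 exec 'SUB A, 1'. After: A=0 B=4 C=0 D=0 ZF=1 PC=4
Step 14: PC=4 exec 'JNZ 2'. After: A=0 B=4 C=0 D=0 ZF=1 PC=5
Step 15: PC=5 exec 'MOV D, 5'. After: A=0 B=4 C=0 D=5 ZF=1 PC=6
Step 16: PC=6 exec 'ADD D, 1'. After: A=0 B=4 C=0 D=6 ZF=0 PC=7
Step 17: PC=7 exec 'ADD A, 1'. After: A=1 B=4 C=0 D=6 ZF=0 PC=8
Step 18: PC=8 exec 'HALT'. After: A=1 B=4 C=0 D=6 ZF=0 PC=8 HALTED
Total instructions executed: 18

Answer: 18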